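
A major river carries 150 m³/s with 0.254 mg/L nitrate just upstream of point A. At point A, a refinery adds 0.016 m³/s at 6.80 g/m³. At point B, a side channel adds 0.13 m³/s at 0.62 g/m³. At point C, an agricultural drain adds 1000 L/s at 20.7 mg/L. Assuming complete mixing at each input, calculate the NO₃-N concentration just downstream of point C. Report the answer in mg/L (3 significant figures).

0.390 mg/L

After input A: C = (150·0.254 + 0.016·6.8) / 150 = 0.2547 mg/L.
After input B: C = (150·0.2547 + 0.13·0.62) / 150.1 = 0.255 mg/L.
1000 L/s = 1 m³/s.
After input C: C = (150.1·0.255 + 1·20.7) / 151.1 = 0.3903 mg/L.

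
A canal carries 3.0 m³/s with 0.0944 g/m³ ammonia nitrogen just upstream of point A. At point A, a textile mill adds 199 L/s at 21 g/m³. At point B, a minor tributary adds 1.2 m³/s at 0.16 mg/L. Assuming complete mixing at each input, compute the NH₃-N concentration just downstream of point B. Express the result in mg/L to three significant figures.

199 L/s = 0.199 m³/s.
After input A: C = (3·0.0944 + 0.199·21) / 3.199 = 1.395 mg/L.
After input B: C = (3.199·1.395 + 1.2·0.16) / 4.399 = 1.058 mg/L.

1.06 mg/L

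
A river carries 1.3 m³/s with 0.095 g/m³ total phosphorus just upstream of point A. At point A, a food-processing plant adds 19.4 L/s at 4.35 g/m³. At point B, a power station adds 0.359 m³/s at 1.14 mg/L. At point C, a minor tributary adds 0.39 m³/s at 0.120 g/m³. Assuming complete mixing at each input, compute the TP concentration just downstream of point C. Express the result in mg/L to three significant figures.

0.321 mg/L

19.4 L/s = 0.0194 m³/s.
After input A: C = (1.3·0.095 + 0.0194·4.35) / 1.319 = 0.1576 mg/L.
After input B: C = (1.319·0.1576 + 0.359·1.14) / 1.678 = 0.3677 mg/L.
After input C: C = (1.678·0.3677 + 0.39·0.12) / 2.068 = 0.321 mg/L.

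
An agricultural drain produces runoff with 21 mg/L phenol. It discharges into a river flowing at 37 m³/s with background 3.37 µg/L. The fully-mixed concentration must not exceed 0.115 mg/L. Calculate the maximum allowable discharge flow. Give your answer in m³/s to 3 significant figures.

3.37 µg/L = 0.00337 mg/L.
Mass balance at complete mixing: C_std·(Q_w + Q_r) = Q_w·C_e + Q_r·C_b.
Rearranging, Q_w = Q_r·(C_std − C_b)/(C_e − C_std) = 37·(0.115 − 0.00337) / (21 − 0.115) = 0.1978 m³/s.

0.198 m³/s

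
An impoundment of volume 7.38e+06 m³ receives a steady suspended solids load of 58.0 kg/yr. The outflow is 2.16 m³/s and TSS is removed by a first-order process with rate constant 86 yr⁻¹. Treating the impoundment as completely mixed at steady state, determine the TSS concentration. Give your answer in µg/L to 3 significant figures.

Outflow Q = 2.16 m³/s × 3.156e+07 s/yr = 6.816e+07 m³/yr.
Steady-state CSTR mass balance: W = Q·C + k·V·C, so C = W/(Q + kV).
Q + kV = 6.816e+07 + 86·7.38e+06 = 7.028e+08 m³/yr.
C = 58.0/7.028e+08 = 8.252e-08 kg/m³ = 8.252e-05 mg/L = 0.08252 µg/L.

0.0825 µg/L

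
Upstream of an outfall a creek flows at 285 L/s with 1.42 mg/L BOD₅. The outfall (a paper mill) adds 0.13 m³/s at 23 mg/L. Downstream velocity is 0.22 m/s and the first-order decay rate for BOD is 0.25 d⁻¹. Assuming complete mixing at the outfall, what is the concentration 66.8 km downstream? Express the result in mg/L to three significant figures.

285 L/s = 0.285 m³/s.
After complete mixing, C₀ = (0.13·23 + 0.285·1.42) / 0.415 = 8.18 mg/L.
Travel time t = 6.68e+04 m / 0.22 m/s = 3.036e+05 s = 3.514 d.
C = 8.18·exp(−0.25·3.514) = 8.18·0.4154 = 3.398 mg/L.

3.40 mg/L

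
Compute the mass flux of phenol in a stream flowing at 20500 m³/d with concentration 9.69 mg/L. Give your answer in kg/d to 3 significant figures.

199 kg/d

20500 m³/d = 0.2373 m³/s.
Mass flux = Q·C = 0.2373 m³/s × 9.69 g/m³ = 2.299 g/s.
= 2.299 g/s × 86.4 = 198.6 kg/d.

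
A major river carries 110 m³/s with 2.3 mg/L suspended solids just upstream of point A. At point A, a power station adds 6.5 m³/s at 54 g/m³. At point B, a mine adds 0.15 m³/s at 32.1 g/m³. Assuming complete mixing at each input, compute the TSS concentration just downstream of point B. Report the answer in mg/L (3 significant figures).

5.22 mg/L

After input A: C = (110·2.3 + 6.5·54) / 116.5 = 5.185 mg/L.
After input B: C = (116.5·5.185 + 0.15·32.1) / 116.7 = 5.219 mg/L.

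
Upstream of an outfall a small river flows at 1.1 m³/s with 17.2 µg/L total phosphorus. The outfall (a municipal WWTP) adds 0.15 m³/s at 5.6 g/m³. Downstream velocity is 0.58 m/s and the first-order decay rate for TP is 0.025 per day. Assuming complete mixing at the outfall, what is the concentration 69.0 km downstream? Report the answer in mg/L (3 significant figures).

0.664 mg/L

17.2 µg/L = 0.0172 mg/L.
After complete mixing, C₀ = (0.15·5.6 + 1.1·0.0172) / 1.25 = 0.6871 mg/L.
Travel time t = 6.9e+04 m / 0.58 m/s = 1.19e+05 s = 1.377 d.
C = 0.6871·exp(−0.025·1.377) = 0.6871·0.9662 = 0.6639 mg/L.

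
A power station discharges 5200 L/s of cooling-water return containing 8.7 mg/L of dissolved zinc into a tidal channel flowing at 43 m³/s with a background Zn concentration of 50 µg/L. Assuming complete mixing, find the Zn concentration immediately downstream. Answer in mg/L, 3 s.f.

5200 L/s = 5.2 m³/s.
50 µg/L = 0.05 mg/L.
Conservation of mass across the mixing zone: C = (5.2·8.7 + 43·0.05) / (5.2 + 43) = 47.39/48.2 = 0.9832 mg/L.

0.983 mg/L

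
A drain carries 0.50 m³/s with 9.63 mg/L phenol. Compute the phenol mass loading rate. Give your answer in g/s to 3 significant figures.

4.82 g/s

Mass flux = Q·C = 0.5 m³/s × 9.63 g/m³ = 4.815 g/s.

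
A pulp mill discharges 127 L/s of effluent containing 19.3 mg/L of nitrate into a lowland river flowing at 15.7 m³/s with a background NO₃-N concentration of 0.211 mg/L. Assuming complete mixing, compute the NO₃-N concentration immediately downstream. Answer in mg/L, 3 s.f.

0.364 mg/L

127 L/s = 0.127 m³/s.
Flow-weighted mixing gives C = (0.127·19.3 + 15.7·0.211) / (0.127 + 15.7) = 5.764/15.83 = 0.3642 mg/L.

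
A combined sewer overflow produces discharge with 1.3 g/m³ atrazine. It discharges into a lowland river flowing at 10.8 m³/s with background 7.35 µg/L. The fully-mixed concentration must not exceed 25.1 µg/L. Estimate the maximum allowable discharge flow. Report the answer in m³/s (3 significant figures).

7.35 µg/L = 0.00735 mg/L.
25.1 µg/L = 0.0251 mg/L.
Mass balance at complete mixing: C_std·(Q_w + Q_r) = Q_w·C_e + Q_r·C_b.
Rearranging, Q_w = Q_r·(C_std − C_b)/(C_e − C_std) = 10.8·(0.0251 − 0.00735) / (1.3 − 0.0251) = 0.1504 m³/s.

0.150 m³/s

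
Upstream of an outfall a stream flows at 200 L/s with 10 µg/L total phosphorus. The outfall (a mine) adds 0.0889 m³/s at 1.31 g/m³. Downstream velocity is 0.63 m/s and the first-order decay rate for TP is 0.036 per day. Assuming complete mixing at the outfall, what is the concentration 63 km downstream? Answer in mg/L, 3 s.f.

0.393 mg/L

200 L/s = 0.2 m³/s.
10 µg/L = 0.01 mg/L.
After complete mixing, C₀ = (0.0889·1.31 + 0.2·0.01) / 0.2889 = 0.41 mg/L.
Travel time t = 6.3e+04 m / 0.63 m/s = 1e+05 s = 1.157 d.
C = 0.41·exp(−0.036·1.157) = 0.41·0.9592 = 0.3933 mg/L.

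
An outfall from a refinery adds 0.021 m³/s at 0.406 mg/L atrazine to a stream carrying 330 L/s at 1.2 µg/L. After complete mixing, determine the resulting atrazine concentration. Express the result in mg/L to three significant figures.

0.0254 mg/L

330 L/s = 0.33 m³/s.
1.2 µg/L = 0.0012 mg/L.
By mass balance at complete mixing, C = (0.021·0.406 + 0.33·0.0012) / (0.021 + 0.33) = 0.008922/0.351 = 0.02542 mg/L.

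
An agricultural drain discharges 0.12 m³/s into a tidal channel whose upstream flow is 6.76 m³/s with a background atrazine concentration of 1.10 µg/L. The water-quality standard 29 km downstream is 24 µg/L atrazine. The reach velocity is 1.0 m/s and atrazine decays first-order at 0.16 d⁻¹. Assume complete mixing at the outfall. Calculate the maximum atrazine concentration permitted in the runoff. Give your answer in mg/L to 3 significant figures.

1.10 µg/L = 0.0011 mg/L.
24 µg/L = 0.024 mg/L.
Travel time to the compliance point: t = 2.9e+04/1.0 = 2.9e+04 s = 0.3356 d; decay factor exp(−0.16·0.3356) = 0.9477.
So the concentration just after mixing may be at most 0.024/0.9477 = 0.02532 mg/L.
Mass balance: 0.02532·6.88 = 0.12·Cₑ + 6.76·0.0011.
Cₑ = (0.1742 − 0.007436) / 0.12 = 1.39 mg/L.

1.39 mg/L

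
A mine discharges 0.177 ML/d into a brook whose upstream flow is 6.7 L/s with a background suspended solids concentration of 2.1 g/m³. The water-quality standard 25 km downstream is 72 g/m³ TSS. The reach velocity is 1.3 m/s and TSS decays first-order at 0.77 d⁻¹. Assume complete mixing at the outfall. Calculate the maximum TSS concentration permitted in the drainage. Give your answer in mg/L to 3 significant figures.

0.177 ML/d = 0.002049 m³/s.
6.7 L/s = 0.0067 m³/s.
Travel time to the compliance point: t = 2.5e+04/1.3 = 1.923e+04 s = 0.2226 d; decay factor exp(−0.77·0.2226) = 0.8425.
So the concentration just after mixing may be at most 72/0.8425 = 85.46 mg/L.
Mass balance: 85.46·0.008749 = 0.002049·Cₑ + 0.0067·2.1.
Cₑ = (0.7477 − 0.01407) / 0.002049 = 358.1 mg/L.

358 mg/L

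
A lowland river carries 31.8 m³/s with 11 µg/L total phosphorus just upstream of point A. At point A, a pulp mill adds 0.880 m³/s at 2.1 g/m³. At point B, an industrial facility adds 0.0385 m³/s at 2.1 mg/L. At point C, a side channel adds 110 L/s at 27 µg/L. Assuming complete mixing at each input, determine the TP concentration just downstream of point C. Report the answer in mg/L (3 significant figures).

11 µg/L = 0.011 mg/L.
After input A: C = (31.8·0.011 + 0.88·2.1) / 32.68 = 0.06725 mg/L.
After input B: C = (32.68·0.06725 + 0.0385·2.1) / 32.72 = 0.06964 mg/L.
110 L/s = 0.11 m³/s.
27 µg/L = 0.027 mg/L.
After input C: C = (32.72·0.06964 + 0.11·0.027) / 32.83 = 0.0695 mg/L.

0.0695 mg/L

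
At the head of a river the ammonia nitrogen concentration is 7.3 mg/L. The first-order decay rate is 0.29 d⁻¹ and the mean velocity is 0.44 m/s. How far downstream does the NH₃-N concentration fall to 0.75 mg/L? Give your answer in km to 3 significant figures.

298 km

From C = C₀·e^(−kt), t = ln(C₀/C)/k = ln(7.3/0.75)/0.29 = 2.276/0.29 = 7.847 d.
Distance = v·t = 0.44 m/s × 6.78e+05 s = 2.983e+05 m = 298.3 km.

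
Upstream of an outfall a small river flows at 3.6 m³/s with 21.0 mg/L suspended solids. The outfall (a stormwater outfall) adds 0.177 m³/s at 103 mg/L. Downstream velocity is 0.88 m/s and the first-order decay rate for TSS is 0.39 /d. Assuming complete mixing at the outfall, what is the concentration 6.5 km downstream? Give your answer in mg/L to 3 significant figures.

After complete mixing, C₀ = (0.177·103 + 3.6·21) / 3.777 = 24.84 mg/L.
Travel time t = 6500 m / 0.88 m/s = 7386 s = 0.08549 d.
C = 24.84·exp(−0.39·0.08549) = 24.84·0.9672 = 24.03 mg/L.

24.0 mg/L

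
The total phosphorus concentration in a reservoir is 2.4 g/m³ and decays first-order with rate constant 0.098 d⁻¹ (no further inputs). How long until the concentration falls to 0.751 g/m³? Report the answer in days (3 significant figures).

t = ln(C₀/C)/k = ln(2.4/0.751)/0.098 = 1.162/0.098 = 11.86 d.

11.9 d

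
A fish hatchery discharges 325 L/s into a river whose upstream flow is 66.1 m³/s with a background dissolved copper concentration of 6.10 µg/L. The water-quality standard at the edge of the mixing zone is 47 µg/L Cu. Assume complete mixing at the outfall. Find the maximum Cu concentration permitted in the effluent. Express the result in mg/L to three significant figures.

8.37 mg/L

325 L/s = 0.325 m³/s.
6.10 µg/L = 0.0061 mg/L.
47 µg/L = 0.047 mg/L.
Mass balance: 0.047·66.42 = 0.325·Cₑ + 66.1·0.0061.
Cₑ = (3.122 − 0.4032) / 0.325 = 8.365 mg/L.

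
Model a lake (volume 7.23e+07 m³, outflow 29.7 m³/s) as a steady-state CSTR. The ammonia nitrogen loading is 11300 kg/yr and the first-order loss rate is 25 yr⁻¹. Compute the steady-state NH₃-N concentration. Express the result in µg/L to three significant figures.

4.12 µg/L

Outflow Q = 29.7 m³/s × 3.156e+07 s/yr = 9.373e+08 m³/yr.
Steady-state CSTR mass balance: W = Q·C + k·V·C, so C = W/(Q + kV).
Q + kV = 9.373e+08 + 25·7.23e+07 = 2.745e+09 m³/yr.
C = 11300/2.745e+09 = 4.117e-06 kg/m³ = 0.004117 mg/L = 4.117 µg/L.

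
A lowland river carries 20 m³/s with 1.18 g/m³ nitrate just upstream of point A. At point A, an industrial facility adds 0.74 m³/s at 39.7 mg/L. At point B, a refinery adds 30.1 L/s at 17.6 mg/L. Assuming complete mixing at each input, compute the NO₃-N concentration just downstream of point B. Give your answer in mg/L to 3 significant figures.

After input A: C = (20·1.18 + 0.74·39.7) / 20.74 = 2.554 mg/L.
30.1 L/s = 0.0301 m³/s.
After input B: C = (20.74·2.554 + 0.0301·17.6) / 20.77 = 2.576 mg/L.

2.58 mg/L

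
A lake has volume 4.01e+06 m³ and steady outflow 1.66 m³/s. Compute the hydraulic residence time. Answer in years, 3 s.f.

Q = 1.66 m³/s × 3.156e+07 s/yr = 5.239e+07 m³/yr.
Hydraulic residence time τ = V/Q = 4.01e+06/5.239e+07 = 0.07655 yr.

0.0765 yr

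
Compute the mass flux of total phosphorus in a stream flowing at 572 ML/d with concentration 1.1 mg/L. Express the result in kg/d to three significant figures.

572 ML/d = 6.62 m³/s.
Mass flux = Q·C = 6.62 m³/s × 1.1 g/m³ = 7.282 g/s.
= 7.282 g/s × 86.4 = 629.2 kg/d.

629 kg/d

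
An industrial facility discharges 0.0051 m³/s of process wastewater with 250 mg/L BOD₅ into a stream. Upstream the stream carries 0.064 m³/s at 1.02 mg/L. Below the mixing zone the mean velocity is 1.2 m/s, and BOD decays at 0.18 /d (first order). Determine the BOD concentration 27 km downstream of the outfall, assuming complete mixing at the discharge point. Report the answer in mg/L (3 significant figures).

After complete mixing, C₀ = (0.0051·250 + 0.064·1.02) / 0.0691 = 19.4 mg/L.
Travel time t = 2.7e+04 m / 1.2 m/s = 2.25e+04 s = 0.2604 d.
C = 19.4·exp(−0.18·0.2604) = 19.4·0.9542 = 18.51 mg/L.

18.5 mg/L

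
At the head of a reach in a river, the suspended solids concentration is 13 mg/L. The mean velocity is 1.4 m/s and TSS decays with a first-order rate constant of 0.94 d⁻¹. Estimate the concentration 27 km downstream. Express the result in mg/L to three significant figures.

Travel time t = 27 km / 1.4 m/s = 2.7e+04/1.4 = 1.929e+04 s = 0.2232 d.
First-order decay: C = 13·exp(−0.94·0.2232) = 13·0.8107 = 10.54 mg/L.

10.5 mg/L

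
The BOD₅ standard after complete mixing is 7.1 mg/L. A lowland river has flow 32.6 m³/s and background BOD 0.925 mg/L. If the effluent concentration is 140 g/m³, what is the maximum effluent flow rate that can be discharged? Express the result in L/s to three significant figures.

Mass balance at complete mixing: C_std·(Q_w + Q_r) = Q_w·C_e + Q_r·C_b.
Rearranging, Q_w = Q_r·(C_std − C_b)/(C_e − C_std) = 32.6·(7.1 − 0.925) / (140 − 7.1) = 1.515 m³/s.
= 1515 L/s.

1510 L/s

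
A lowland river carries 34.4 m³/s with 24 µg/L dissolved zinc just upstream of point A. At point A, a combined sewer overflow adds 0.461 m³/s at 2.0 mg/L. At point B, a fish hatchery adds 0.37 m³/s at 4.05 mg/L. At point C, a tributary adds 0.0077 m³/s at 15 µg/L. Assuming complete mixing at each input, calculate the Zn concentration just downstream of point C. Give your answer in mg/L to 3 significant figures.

24 µg/L = 0.024 mg/L.
After input A: C = (34.4·0.024 + 0.461·2) / 34.86 = 0.05013 mg/L.
After input B: C = (34.86·0.05013 + 0.37·4.05) / 35.23 = 0.09214 mg/L.
15 µg/L = 0.015 mg/L.
After input C: C = (35.23·0.09214 + 0.0077·0.015) / 35.24 = 0.09212 mg/L.

0.0921 mg/L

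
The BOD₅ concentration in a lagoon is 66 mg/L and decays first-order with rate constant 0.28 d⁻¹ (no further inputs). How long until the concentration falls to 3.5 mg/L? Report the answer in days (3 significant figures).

10.5 d

t = ln(C₀/C)/k = ln(66/3.5)/0.28 = 2.937/0.28 = 10.49 d.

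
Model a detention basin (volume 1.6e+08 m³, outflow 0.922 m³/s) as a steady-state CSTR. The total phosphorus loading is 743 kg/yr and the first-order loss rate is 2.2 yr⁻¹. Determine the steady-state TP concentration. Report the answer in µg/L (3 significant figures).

1.95 µg/L

Outflow Q = 0.922 m³/s × 3.156e+07 s/yr = 2.91e+07 m³/yr.
Steady-state CSTR mass balance: W = Q·C + k·V·C, so C = W/(Q + kV).
Q + kV = 2.91e+07 + 2.2·1.6e+08 = 3.811e+08 m³/yr.
C = 743/3.811e+08 = 1.95e-06 kg/m³ = 0.00195 mg/L = 1.95 µg/L.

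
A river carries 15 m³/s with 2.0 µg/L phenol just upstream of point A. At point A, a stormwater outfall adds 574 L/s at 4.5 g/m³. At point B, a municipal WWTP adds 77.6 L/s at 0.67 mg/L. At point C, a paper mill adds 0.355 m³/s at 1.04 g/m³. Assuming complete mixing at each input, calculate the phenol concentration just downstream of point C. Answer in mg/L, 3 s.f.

2.0 µg/L = 0.002 mg/L.
574 L/s = 0.574 m³/s.
After input A: C = (15·0.002 + 0.574·4.5) / 15.57 = 0.1678 mg/L.
77.6 L/s = 0.0776 m³/s.
After input B: C = (15.57·0.1678 + 0.0776·0.67) / 15.65 = 0.1703 mg/L.
After input C: C = (15.65·0.1703 + 0.355·1.04) / 16.01 = 0.1896 mg/L.

0.190 mg/L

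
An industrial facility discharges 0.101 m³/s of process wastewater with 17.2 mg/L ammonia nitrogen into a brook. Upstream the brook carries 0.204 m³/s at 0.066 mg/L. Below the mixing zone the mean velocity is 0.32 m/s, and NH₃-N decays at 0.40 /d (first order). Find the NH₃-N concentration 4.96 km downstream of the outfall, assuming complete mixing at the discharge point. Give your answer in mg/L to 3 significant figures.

After complete mixing, C₀ = (0.101·17.2 + 0.204·0.066) / 0.305 = 5.74 mg/L.
Travel time t = 4960 m / 0.32 m/s = 1.55e+04 s = 0.1794 d.
C = 5.74·exp(−0.40·0.1794) = 5.74·0.9308 = 5.342 mg/L.

5.34 mg/L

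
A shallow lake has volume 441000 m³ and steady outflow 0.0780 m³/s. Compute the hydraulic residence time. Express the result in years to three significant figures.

0.179 yr

Q = 0.0780 m³/s × 3.156e+07 s/yr = 2.461e+06 m³/yr.
Hydraulic residence time τ = V/Q = 441000/2.461e+06 = 0.1792 yr.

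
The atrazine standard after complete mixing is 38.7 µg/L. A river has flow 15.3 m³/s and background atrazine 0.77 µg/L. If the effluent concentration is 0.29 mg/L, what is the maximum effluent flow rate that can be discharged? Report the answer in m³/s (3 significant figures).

0.77 µg/L = 0.00077 mg/L.
38.7 µg/L = 0.0387 mg/L.
Mass balance at complete mixing: C_std·(Q_w + Q_r) = Q_w·C_e + Q_r·C_b.
Rearranging, Q_w = Q_r·(C_std − C_b)/(C_e − C_std) = 15.3·(0.0387 − 0.00077) / (0.29 − 0.0387) = 2.309 m³/s.

2.31 m³/s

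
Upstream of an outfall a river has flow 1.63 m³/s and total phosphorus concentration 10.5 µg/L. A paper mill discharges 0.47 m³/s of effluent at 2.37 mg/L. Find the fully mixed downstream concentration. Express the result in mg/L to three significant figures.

0.539 mg/L

10.5 µg/L = 0.0105 mg/L.
Conservation of mass across the mixing zone: C = (0.47·2.37 + 1.63·0.0105) / (0.47 + 1.63) = 1.131/2.1 = 0.5386 mg/L.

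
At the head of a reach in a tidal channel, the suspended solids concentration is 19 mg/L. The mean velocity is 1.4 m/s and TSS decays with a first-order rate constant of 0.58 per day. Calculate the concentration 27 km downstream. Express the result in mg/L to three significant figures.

16.7 mg/L

Travel time t = 27 km / 1.4 m/s = 2.7e+04/1.4 = 1.929e+04 s = 0.2232 d.
First-order decay: C = 19·exp(−0.58·0.2232) = 19·0.8786 = 16.69 mg/L.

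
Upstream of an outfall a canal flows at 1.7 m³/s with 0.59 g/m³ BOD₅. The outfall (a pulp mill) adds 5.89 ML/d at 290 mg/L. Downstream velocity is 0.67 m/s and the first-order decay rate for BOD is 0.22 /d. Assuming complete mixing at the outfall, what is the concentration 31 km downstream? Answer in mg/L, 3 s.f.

10.4 mg/L

5.89 ML/d = 0.06817 m³/s.
After complete mixing, C₀ = (0.06817·290 + 1.7·0.59) / 1.768 = 11.75 mg/L.
Travel time t = 3.1e+04 m / 0.67 m/s = 4.627e+04 s = 0.5355 d.
C = 11.75·exp(−0.22·0.5355) = 11.75·0.8889 = 10.44 mg/L.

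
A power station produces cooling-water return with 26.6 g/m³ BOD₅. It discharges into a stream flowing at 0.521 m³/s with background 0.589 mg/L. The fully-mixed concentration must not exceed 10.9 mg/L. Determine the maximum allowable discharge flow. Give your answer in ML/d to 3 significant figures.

29.6 ML/d

Mass balance at complete mixing: C_std·(Q_w + Q_r) = Q_w·C_e + Q_r·C_b.
Rearranging, Q_w = Q_r·(C_std − C_b)/(C_e − C_std) = 0.521·(10.9 − 0.589) / (26.6 − 10.9) = 0.3422 m³/s.
= 29.56 ML/d.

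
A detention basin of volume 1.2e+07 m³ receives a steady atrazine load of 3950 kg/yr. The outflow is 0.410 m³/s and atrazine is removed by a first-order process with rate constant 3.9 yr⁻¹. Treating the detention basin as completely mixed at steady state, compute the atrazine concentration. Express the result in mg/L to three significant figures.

0.0661 mg/L

Outflow Q = 0.410 m³/s × 3.156e+07 s/yr = 1.294e+07 m³/yr.
Steady-state CSTR mass balance: W = Q·C + k·V·C, so C = W/(Q + kV).
Q + kV = 1.294e+07 + 3.9·1.2e+07 = 5.974e+07 m³/yr.
C = 3950/5.974e+07 = 6.612e-05 kg/m³ = 0.06612 mg/L.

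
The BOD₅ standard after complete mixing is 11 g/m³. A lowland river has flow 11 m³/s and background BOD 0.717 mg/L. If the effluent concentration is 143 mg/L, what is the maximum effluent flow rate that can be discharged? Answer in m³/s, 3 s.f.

0.857 m³/s

Mass balance at complete mixing: C_std·(Q_w + Q_r) = Q_w·C_e + Q_r·C_b.
Rearranging, Q_w = Q_r·(C_std − C_b)/(C_e − C_std) = 11·(11 − 0.717) / (143 − 11) = 0.8569 m³/s.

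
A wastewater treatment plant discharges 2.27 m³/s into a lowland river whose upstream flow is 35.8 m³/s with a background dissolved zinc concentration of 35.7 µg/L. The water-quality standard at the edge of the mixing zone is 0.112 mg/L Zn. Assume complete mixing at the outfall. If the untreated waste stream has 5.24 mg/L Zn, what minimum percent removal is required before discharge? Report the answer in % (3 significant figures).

35.7 µg/L = 0.0357 mg/L.
Mass balance: 0.112·38.07 = 2.27·Cₑ + 35.8·0.0357.
Cₑ = (4.264 − 1.278) / 2.27 = 1.315 mg/L.
Required removal = 1 − 1.315/5.24 = 74.9 %.

74.9 %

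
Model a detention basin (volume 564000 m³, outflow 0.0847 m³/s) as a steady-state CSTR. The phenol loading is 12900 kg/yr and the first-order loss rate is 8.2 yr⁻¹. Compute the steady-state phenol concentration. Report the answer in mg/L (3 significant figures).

Outflow Q = 0.0847 m³/s × 3.156e+07 s/yr = 2.673e+06 m³/yr.
Steady-state CSTR mass balance: W = Q·C + k·V·C, so C = W/(Q + kV).
Q + kV = 2.673e+06 + 8.2·564000 = 7.298e+06 m³/yr.
C = 12900/7.298e+06 = 0.001768 kg/m³ = 1.768 mg/L.

1.77 mg/L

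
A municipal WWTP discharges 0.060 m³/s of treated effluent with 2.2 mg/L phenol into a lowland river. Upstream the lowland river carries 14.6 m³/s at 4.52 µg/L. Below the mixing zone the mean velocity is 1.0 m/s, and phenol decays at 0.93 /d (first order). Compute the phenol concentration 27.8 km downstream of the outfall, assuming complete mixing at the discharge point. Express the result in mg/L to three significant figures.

0.0100 mg/L

4.52 µg/L = 0.00452 mg/L.
After complete mixing, C₀ = (0.06·2.2 + 14.6·0.00452) / 14.66 = 0.01351 mg/L.
Travel time t = 2.78e+04 m / 1.0 m/s = 2.78e+04 s = 0.3218 d.
C = 0.01351·exp(−0.93·0.3218) = 0.01351·0.7414 = 0.01001 mg/L.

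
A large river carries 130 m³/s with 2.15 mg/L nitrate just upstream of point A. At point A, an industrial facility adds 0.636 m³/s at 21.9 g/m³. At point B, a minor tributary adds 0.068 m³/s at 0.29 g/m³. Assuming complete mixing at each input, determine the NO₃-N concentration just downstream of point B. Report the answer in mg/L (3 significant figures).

After input A: C = (130·2.15 + 0.636·21.9) / 130.6 = 2.246 mg/L.
After input B: C = (130.6·2.246 + 0.068·0.29) / 130.7 = 2.245 mg/L.

2.25 mg/L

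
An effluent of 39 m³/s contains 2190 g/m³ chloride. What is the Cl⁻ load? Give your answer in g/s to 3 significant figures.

Mass flux = Q·C = 39 m³/s × 2190 g/m³ = 8.541e+04 g/s.

85400 g/s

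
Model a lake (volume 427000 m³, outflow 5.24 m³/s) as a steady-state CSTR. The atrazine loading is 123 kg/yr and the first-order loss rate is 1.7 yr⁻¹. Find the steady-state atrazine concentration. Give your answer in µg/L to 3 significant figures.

Outflow Q = 5.24 m³/s × 3.156e+07 s/yr = 1.654e+08 m³/yr.
Steady-state CSTR mass balance: W = Q·C + k·V·C, so C = W/(Q + kV).
Q + kV = 1.654e+08 + 1.7·427000 = 1.661e+08 m³/yr.
C = 123/1.661e+08 = 7.406e-07 kg/m³ = 0.0007406 mg/L = 0.7406 µg/L.

0.741 µg/L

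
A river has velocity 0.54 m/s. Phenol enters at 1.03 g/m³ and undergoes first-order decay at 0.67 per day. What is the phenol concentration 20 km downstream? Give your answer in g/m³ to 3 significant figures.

0.773 g/m³

Travel time t = 20 km / 0.54 m/s = 2e+04/0.54 = 3.704e+04 s = 0.4287 d.
First-order decay: C = 1.03·exp(−0.67·0.4287) = 1.03·0.7504 = 0.7729 g/m³.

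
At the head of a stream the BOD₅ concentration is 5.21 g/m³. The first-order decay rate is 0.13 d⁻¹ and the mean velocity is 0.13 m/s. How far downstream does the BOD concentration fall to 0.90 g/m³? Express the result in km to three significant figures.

152 km

From C = C₀·e^(−kt), t = ln(C₀/C)/k = ln(5.21/0.90)/0.13 = 1.756/0.13 = 13.51 d.
Distance = v·t = 0.13 m/s × 1.167e+06 s = 1.517e+05 m = 151.7 km.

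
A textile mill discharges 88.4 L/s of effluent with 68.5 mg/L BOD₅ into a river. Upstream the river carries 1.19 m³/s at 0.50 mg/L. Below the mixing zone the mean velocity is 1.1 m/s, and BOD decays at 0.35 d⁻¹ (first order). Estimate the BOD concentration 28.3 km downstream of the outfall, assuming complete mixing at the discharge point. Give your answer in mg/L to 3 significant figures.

4.69 mg/L

88.4 L/s = 0.0884 m³/s.
After complete mixing, C₀ = (0.0884·68.5 + 1.19·0.5) / 1.278 = 5.202 mg/L.
Travel time t = 2.83e+04 m / 1.1 m/s = 2.573e+04 s = 0.2978 d.
C = 5.202·exp(−0.35·0.2978) = 5.202·0.901 = 4.687 mg/L.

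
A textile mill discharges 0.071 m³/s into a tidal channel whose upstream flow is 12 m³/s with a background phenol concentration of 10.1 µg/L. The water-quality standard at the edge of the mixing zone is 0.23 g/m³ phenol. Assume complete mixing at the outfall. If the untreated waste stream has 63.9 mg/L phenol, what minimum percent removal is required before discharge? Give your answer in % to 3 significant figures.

10.1 µg/L = 0.0101 mg/L.
Mass balance: 0.23·12.07 = 0.071·Cₑ + 12·0.0101.
Cₑ = (2.776 − 0.1212) / 0.071 = 37.4 mg/L.
Required removal = 1 − 37.4/63.9 = 41.48 %.

41.5 %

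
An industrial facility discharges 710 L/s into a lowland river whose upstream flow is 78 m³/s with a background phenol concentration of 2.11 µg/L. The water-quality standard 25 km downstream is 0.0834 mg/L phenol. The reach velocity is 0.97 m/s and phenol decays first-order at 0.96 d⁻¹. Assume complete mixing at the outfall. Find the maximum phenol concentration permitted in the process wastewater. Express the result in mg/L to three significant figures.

710 L/s = 0.71 m³/s.
2.11 µg/L = 0.00211 mg/L.
Travel time to the compliance point: t = 2.5e+04/0.97 = 2.577e+04 s = 0.2983 d; decay factor exp(−0.96·0.2983) = 0.751.
So the concentration just after mixing may be at most 0.0834/0.751 = 0.1111 mg/L.
Mass balance: 0.1111·78.71 = 0.71·Cₑ + 78·0.00211.
Cₑ = (8.741 − 0.1646) / 0.71 = 12.08 mg/L.

12.1 mg/L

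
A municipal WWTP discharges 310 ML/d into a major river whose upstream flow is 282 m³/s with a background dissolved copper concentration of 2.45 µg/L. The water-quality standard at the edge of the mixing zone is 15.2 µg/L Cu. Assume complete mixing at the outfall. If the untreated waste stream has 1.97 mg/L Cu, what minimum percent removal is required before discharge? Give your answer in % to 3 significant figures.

310 ML/d = 3.588 m³/s.
2.45 µg/L = 0.00245 mg/L.
15.2 µg/L = 0.0152 mg/L.
Mass balance: 0.0152·285.6 = 3.588·Cₑ + 282·0.00245.
Cₑ = (4.341 − 0.6909) / 3.588 = 1.017 mg/L.
Required removal = 1 − 1.017/1.97 = 48.36 %.

48.4 %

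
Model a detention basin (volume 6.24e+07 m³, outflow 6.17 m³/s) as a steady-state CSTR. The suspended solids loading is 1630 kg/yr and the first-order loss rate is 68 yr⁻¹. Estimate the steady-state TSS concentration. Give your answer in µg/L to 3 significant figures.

Outflow Q = 6.17 m³/s × 3.156e+07 s/yr = 1.947e+08 m³/yr.
Steady-state CSTR mass balance: W = Q·C + k·V·C, so C = W/(Q + kV).
Q + kV = 1.947e+08 + 68·6.24e+07 = 4.438e+09 m³/yr.
C = 1630/4.438e+09 = 3.673e-07 kg/m³ = 0.0003673 mg/L = 0.3673 µg/L.

0.367 µg/L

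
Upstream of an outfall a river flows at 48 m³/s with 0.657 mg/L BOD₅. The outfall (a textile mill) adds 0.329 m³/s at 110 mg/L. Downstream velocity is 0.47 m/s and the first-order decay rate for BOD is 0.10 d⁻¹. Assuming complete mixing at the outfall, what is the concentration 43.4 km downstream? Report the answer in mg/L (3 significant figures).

1.26 mg/L

After complete mixing, C₀ = (0.329·110 + 48·0.657) / 48.33 = 1.401 mg/L.
Travel time t = 4.34e+04 m / 0.47 m/s = 9.234e+04 s = 1.069 d.
C = 1.401·exp(−0.10·1.069) = 1.401·0.8986 = 1.259 mg/L.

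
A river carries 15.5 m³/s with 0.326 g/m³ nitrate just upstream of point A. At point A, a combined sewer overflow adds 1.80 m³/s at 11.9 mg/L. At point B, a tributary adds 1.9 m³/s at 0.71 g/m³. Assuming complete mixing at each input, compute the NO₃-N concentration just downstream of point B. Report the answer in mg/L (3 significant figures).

1.45 mg/L

After input A: C = (15.5·0.326 + 1.8·11.9) / 17.3 = 1.53 mg/L.
After input B: C = (17.3·1.53 + 1.9·0.71) / 19.2 = 1.449 mg/L.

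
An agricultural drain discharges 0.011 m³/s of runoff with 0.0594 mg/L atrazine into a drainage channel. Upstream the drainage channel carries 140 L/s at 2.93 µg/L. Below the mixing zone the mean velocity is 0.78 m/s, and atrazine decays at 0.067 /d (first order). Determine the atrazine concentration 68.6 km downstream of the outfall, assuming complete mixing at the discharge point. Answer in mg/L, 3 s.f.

140 L/s = 0.14 m³/s.
2.93 µg/L = 0.00293 mg/L.
After complete mixing, C₀ = (0.011·0.0594 + 0.14·0.00293) / 0.151 = 0.007044 mg/L.
Travel time t = 6.86e+04 m / 0.78 m/s = 8.795e+04 s = 1.018 d.
C = 0.007044·exp(−0.067·1.018) = 0.007044·0.9341 = 0.006579 mg/L.

0.00658 mg/L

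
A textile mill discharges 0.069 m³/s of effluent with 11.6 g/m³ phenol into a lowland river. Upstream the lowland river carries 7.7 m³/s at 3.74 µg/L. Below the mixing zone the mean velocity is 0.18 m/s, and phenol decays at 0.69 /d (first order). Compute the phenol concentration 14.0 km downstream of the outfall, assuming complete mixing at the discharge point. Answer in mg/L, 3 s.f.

3.74 µg/L = 0.00374 mg/L.
After complete mixing, C₀ = (0.069·11.6 + 7.7·0.00374) / 7.769 = 0.1067 mg/L.
Travel time t = 1.4e+04 m / 0.18 m/s = 7.778e+04 s = 0.9002 d.
C = 0.1067·exp(−0.69·0.9002) = 0.1067·0.5373 = 0.05735 mg/L.

0.0574 mg/L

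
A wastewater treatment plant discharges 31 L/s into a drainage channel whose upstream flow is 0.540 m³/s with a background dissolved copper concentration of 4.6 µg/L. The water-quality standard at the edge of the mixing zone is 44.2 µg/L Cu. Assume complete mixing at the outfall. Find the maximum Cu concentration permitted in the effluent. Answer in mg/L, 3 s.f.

0.734 mg/L

31 L/s = 0.031 m³/s.
4.6 µg/L = 0.0046 mg/L.
44.2 µg/L = 0.0442 mg/L.
Mass balance: 0.0442·0.571 = 0.031·Cₑ + 0.54·0.0046.
Cₑ = (0.02524 − 0.002484) / 0.031 = 0.734 mg/L.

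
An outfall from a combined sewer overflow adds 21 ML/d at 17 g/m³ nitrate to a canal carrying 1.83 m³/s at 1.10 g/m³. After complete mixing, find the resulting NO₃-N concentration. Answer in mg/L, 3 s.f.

2.96 mg/L

21 ML/d = 0.2431 m³/s.
Conservation of mass across the mixing zone: C = (0.2431·17 + 1.83·1.1) / (0.2431 + 1.83) = 6.145/2.073 = 2.964 mg/L.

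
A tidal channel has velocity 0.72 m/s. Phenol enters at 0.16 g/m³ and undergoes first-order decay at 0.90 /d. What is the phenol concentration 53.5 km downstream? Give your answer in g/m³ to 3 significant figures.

0.0738 g/m³

Travel time t = 53.5 km / 0.72 m/s = 5.35e+04/0.72 = 7.431e+04 s = 0.86 d.
First-order decay: C = 0.16·exp(−0.90·0.86) = 0.16·0.4612 = 0.07379 g/m³.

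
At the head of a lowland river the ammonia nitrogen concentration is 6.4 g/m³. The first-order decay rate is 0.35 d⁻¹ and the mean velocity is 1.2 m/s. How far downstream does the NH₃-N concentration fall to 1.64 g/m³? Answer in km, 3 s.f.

403 km

From C = C₀·e^(−kt), t = ln(C₀/C)/k = ln(6.4/1.64)/0.35 = 1.362/0.35 = 3.89 d.
Distance = v·t = 1.2 m/s × 3.361e+05 s = 4.033e+05 m = 403.3 km.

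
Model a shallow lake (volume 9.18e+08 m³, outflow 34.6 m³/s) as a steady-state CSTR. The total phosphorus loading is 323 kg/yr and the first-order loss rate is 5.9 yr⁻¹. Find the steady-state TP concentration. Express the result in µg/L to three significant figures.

Outflow Q = 34.6 m³/s × 3.156e+07 s/yr = 1.092e+09 m³/yr.
Steady-state CSTR mass balance: W = Q·C + k·V·C, so C = W/(Q + kV).
Q + kV = 1.092e+09 + 5.9·9.18e+08 = 6.508e+09 m³/yr.
C = 323/6.508e+09 = 4.963e-08 kg/m³ = 4.963e-05 mg/L = 0.04963 µg/L.

0.0496 µg/L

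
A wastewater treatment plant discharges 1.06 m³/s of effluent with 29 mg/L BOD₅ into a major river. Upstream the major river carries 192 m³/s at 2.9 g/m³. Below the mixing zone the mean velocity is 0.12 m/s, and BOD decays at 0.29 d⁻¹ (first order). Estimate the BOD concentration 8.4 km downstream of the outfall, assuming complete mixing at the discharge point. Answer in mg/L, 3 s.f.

2.41 mg/L

After complete mixing, C₀ = (1.06·29 + 192·2.9) / 193.1 = 3.043 mg/L.
Travel time t = 8400 m / 0.12 m/s = 7e+04 s = 0.8102 d.
C = 3.043·exp(−0.29·0.8102) = 3.043·0.7906 = 2.406 mg/L.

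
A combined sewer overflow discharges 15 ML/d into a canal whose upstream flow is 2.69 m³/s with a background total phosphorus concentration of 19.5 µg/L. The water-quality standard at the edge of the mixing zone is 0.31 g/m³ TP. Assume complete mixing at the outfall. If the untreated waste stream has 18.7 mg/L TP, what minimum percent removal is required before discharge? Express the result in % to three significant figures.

74.3 %

15 ML/d = 0.1736 m³/s.
19.5 µg/L = 0.0195 mg/L.
Mass balance: 0.31·2.864 = 0.1736·Cₑ + 2.69·0.0195.
Cₑ = (0.8877 − 0.05246) / 0.1736 = 4.811 mg/L.
Required removal = 1 − 4.811/18.7 = 74.27 %.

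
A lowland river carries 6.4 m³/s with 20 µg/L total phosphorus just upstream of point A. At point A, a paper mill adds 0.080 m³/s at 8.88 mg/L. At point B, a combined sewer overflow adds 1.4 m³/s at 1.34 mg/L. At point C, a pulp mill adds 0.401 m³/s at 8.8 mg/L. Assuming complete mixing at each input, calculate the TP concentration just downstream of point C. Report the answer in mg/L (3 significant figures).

0.754 mg/L

20 µg/L = 0.02 mg/L.
After input A: C = (6.4·0.02 + 0.08·8.88) / 6.48 = 0.1294 mg/L.
After input B: C = (6.48·0.1294 + 1.4·1.34) / 7.88 = 0.3445 mg/L.
After input C: C = (7.88·0.3445 + 0.401·8.8) / 8.281 = 0.7539 mg/L.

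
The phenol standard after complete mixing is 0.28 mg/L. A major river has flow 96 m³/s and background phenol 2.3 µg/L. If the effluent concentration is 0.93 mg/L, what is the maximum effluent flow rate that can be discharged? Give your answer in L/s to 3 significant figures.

41000 L/s

2.3 µg/L = 0.0023 mg/L.
Mass balance at complete mixing: C_std·(Q_w + Q_r) = Q_w·C_e + Q_r·C_b.
Rearranging, Q_w = Q_r·(C_std − C_b)/(C_e − C_std) = 96·(0.28 − 0.0023) / (0.93 − 0.28) = 41.01 m³/s.
= 4.101e+04 L/s.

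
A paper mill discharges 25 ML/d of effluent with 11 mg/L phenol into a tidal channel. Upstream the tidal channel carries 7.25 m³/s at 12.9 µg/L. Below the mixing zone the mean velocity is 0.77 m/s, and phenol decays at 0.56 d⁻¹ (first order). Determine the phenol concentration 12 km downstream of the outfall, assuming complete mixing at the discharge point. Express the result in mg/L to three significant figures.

25 ML/d = 0.2894 m³/s.
12.9 µg/L = 0.0129 mg/L.
After complete mixing, C₀ = (0.2894·11 + 7.25·0.0129) / 7.539 = 0.4346 mg/L.
Travel time t = 1.2e+04 m / 0.77 m/s = 1.558e+04 s = 0.1804 d.
C = 0.4346·exp(−0.56·0.1804) = 0.4346·0.9039 = 0.3928 mg/L.

0.393 mg/L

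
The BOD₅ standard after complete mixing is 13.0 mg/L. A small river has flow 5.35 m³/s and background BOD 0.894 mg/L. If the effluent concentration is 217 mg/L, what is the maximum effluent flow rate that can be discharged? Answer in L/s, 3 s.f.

317 L/s

Mass balance at complete mixing: C_std·(Q_w + Q_r) = Q_w·C_e + Q_r·C_b.
Rearranging, Q_w = Q_r·(C_std − C_b)/(C_e − C_std) = 5.35·(13 − 0.894) / (217 − 13) = 0.3175 m³/s.
= 317.5 L/s.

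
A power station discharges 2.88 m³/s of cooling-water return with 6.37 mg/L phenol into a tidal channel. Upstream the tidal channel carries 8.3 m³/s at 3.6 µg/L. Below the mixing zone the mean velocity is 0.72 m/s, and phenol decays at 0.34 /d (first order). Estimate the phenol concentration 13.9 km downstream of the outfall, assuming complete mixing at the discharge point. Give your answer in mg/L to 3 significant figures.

3.6 µg/L = 0.0036 mg/L.
After complete mixing, C₀ = (2.88·6.37 + 8.3·0.0036) / 11.18 = 1.644 mg/L.
Travel time t = 1.39e+04 m / 0.72 m/s = 1.931e+04 s = 0.2234 d.
C = 1.644·exp(−0.34·0.2234) = 1.644·0.9268 = 1.523 mg/L.

1.52 mg/L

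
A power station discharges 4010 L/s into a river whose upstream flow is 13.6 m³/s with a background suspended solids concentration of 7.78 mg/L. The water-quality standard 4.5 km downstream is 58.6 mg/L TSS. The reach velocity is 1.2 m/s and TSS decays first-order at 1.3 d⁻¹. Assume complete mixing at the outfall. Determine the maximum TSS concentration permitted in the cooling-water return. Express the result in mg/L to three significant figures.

246 mg/L

4010 L/s = 4.01 m³/s.
Travel time to the compliance point: t = 4500/1.2 = 3750 s = 0.0434 d; decay factor exp(−1.3·0.0434) = 0.9451.
So the concentration just after mixing may be at most 58.6/0.9451 = 62 mg/L.
Mass balance: 62·17.61 = 4.01·Cₑ + 13.6·7.78.
Cₑ = (1092 − 105.8) / 4.01 = 245.9 mg/L.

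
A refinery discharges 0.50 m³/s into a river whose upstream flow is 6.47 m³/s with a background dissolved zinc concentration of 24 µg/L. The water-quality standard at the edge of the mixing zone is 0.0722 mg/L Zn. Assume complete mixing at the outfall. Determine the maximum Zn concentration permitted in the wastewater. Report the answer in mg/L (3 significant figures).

0.696 mg/L

24 µg/L = 0.024 mg/L.
Mass balance: 0.0722·6.97 = 0.5·Cₑ + 6.47·0.024.
Cₑ = (0.5032 − 0.1553) / 0.5 = 0.6959 mg/L.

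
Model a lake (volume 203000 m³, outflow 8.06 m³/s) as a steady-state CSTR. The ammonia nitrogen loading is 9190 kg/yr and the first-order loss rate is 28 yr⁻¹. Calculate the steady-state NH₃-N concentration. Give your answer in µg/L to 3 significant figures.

Outflow Q = 8.06 m³/s × 3.156e+07 s/yr = 2.544e+08 m³/yr.
Steady-state CSTR mass balance: W = Q·C + k·V·C, so C = W/(Q + kV).
Q + kV = 2.544e+08 + 28·203000 = 2.6e+08 m³/yr.
C = 9190/2.6e+08 = 3.534e-05 kg/m³ = 0.03534 mg/L = 35.34 µg/L.

35.3 µg/L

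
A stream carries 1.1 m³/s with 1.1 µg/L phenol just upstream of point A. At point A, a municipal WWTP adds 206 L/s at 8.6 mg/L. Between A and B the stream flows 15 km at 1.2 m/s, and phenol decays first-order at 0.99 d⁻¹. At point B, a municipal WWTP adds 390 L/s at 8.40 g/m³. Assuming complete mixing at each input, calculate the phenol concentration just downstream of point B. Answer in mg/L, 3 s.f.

1.1 µg/L = 0.0011 mg/L.
206 L/s = 0.206 m³/s.
After input A: C = (1.1·0.0011 + 0.206·8.6) / 1.306 = 1.357 mg/L.
Over the 15 km reach to input B (t = 1.25e+04 s = 0.1447 d), decay gives C = 1.357·exp(−0.99·0.1447) = 1.176 mg/L.
390 L/s = 0.39 m³/s.
After input B: C = (1.306·1.176 + 0.39·8.4) / 1.696 = 2.837 mg/L.

2.84 mg/L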